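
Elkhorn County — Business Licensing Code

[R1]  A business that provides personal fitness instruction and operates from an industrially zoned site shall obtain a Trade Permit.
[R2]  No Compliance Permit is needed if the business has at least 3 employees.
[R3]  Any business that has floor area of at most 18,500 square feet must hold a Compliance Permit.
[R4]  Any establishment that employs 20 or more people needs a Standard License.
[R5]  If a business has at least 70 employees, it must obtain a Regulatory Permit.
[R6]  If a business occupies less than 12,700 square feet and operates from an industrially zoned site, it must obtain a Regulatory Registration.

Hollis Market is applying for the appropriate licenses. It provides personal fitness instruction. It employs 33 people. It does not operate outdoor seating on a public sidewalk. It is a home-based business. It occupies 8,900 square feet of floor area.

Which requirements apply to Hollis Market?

[R1] provides personal fitness instruction; is a home-based business (not: operates from an industrially zoned site) → Trade Permit not required.
[R2] employees 33 ≥ 3 → exempt from Compliance Permit.
[R3] floor area 8,900 square feet ≤ 18,500 square feet → Compliance Permit required.
[R4] employees 33 ≥ 20 → Standard License required.
[R5] employees 33 < 70 → Regulatory Permit not required.
[R6] floor area 8,900 square feet < 12,700 square feet; is a home-based business (not: operates from an industrially zoned site) → Regulatory Registration not required.

Standard License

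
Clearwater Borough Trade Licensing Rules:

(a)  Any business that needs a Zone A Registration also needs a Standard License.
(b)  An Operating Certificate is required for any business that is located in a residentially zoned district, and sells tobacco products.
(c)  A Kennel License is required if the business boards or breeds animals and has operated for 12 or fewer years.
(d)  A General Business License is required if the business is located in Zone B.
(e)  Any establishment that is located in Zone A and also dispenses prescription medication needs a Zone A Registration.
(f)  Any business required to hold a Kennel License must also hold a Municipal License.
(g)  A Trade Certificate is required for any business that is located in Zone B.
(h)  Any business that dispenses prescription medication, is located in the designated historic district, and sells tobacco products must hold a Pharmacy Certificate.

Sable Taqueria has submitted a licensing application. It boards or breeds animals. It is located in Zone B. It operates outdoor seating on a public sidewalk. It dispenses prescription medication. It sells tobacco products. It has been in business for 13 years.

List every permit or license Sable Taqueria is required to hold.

General Business License, Trade Certificate

(a) Zone A Registration is not required → no effect.
(b) is located in Zone B (not: is located in a residentially zoned district); sells tobacco products → Operating Certificate not required.
(c) boards or breeds animals; years in business 13 > 12 → Kennel License not required.
(d) is located in Zone B → General Business License required.
(e) is located in Zone B (not: is located in Zone A); dispenses prescription medication → Zone A Registration not required.
(f) Kennel License is not required → no effect.
(g) is located in Zone B → Trade Certificate required.
(h) dispenses prescription medication; is located in Zone B (not: is located in the designated historic district); sells tobacco products → Pharmacy Certificate not required.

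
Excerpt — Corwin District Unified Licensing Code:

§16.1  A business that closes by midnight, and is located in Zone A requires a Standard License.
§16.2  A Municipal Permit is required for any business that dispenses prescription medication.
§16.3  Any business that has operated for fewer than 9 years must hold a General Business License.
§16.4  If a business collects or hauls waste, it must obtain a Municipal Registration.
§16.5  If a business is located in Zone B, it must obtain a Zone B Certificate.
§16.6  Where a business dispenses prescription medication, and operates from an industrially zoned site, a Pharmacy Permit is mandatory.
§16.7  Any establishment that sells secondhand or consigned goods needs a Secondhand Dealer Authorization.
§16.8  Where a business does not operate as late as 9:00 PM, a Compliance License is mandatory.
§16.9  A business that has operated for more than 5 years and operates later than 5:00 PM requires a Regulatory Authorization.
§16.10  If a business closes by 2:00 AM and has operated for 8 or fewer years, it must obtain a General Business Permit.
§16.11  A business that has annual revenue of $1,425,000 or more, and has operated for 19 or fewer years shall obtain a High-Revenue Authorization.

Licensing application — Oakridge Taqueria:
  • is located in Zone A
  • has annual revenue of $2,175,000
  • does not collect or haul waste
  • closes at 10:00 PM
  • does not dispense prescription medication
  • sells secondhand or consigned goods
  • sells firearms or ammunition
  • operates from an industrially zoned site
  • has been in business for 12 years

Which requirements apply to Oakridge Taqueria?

High-Revenue Authorization, Regulatory Authorization, Secondhand Dealer Authorization, Standard License

§16.1 closes 10:00 PM, at/before midnight; is located in Zone A → Standard License required.
§16.2 does not dispense prescription medication → Municipal Permit not required.
§16.3 years in business 12 ≥ 9 → General Business License not required.
§16.4 does not collect or haul waste → Municipal Registration not required.
§16.5 is located in Zone A (not: is located in Zone B) → Zone B Certificate not required.
§16.6 does not dispense prescription medication; operates from an industrially zoned site → Pharmacy Permit not required.
§16.7 sells secondhand or consigned goods → Secondhand Dealer Authorization required.
§16.8 closes 10:00 PM, after 9:00 PM → Compliance License not required.
§16.9 years in business 12 > 5; closes 10:00 PM, after 5:00 PM → Regulatory Authorization required.
§16.10 closes 10:00 PM, at/before 2:00 AM; years in business 12 > 8 → General Business Permit not required.
§16.11 revenue $2,175,000 ≥ $1,425,000; years in business 12 ≤ 19 → High-Revenue Authorization required.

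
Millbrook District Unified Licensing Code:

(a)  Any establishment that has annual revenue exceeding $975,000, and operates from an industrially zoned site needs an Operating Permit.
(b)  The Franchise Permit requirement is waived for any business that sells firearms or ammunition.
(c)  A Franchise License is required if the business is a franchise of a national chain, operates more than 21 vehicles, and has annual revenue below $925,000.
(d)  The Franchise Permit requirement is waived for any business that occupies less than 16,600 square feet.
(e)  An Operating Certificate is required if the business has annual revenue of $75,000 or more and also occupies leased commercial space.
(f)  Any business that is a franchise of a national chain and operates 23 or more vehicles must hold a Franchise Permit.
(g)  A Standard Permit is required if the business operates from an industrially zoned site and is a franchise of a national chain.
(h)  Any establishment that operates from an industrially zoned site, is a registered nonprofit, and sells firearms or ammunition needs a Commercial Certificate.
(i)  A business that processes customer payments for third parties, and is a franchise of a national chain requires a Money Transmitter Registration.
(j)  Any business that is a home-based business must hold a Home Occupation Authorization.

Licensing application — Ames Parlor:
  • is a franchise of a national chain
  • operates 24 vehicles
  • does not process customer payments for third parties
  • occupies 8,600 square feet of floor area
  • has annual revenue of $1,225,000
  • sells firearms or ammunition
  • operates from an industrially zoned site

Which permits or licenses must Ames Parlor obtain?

(a) revenue $1,225,000 > $975,000; operates from an industrially zoned site → Operating Permit required.
(b) sells firearms or ammunition → exempt from Franchise Permit.
(c) is a franchise of a national chain; vehicles 24 > 21; revenue $1,225,000 ≥ $925,000 → Franchise License not required.
(d) floor area 8,600 square feet < 16,600 square feet → exempt from Franchise Permit.
(e) revenue $1,225,000 ≥ $75,000; operates from an industrially zoned site (not: occupies leased commercial space) → Operating Certificate not required.
(f) is a franchise of a national chain; vehicles 24 ≥ 23 → Franchise Permit required.
(g) operates from an industrially zoned site; is a franchise of a national chain → Standard Permit required.
(h) operates from an industrially zoned site; is a franchise of a national chain (not: is a registered nonprofit); sells firearms or ammunition → Commercial Certificate not required.
(i) does not process customer payments for third parties; is a franchise of a national chain → Money Transmitter Registration not required.
(j) operates from an industrially zoned site (not: is a home-based business) → Home Occupation Authorization not required.

Operating Permit, Standard Permit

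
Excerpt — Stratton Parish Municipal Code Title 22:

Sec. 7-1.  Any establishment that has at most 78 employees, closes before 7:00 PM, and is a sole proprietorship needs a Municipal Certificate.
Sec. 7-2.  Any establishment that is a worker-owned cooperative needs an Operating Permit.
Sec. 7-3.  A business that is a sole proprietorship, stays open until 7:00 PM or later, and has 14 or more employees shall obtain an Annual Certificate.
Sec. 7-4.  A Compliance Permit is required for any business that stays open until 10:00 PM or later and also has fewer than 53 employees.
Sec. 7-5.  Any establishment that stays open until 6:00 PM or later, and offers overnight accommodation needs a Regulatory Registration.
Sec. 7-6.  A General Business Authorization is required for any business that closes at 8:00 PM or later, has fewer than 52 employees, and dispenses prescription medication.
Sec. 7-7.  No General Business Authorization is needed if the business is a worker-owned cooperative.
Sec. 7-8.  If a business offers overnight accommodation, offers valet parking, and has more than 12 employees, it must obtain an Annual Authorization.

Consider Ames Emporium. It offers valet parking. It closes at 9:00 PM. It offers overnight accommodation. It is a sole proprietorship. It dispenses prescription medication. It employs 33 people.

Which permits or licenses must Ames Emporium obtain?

Sec. 7-1. employees 33 ≤ 78; closes 9:00 PM, after 7:00 PM; is a sole proprietorship → Municipal Certificate not required.
Sec. 7-2. is a sole proprietorship (not: is a worker-owned cooperative) → Operating Permit not required.
Sec. 7-3. is a sole proprietorship; closes 9:00 PM, after 7:00 PM; employees 33 ≥ 14 → Annual Certificate required.
Sec. 7-4. closes 9:00 PM, at/before 10:00 PM; employees 33 < 53 → Compliance Permit not required.
Sec. 7-5. closes 9:00 PM, after 6:00 PM; offers overnight accommodation → Regulatory Registration required.
Sec. 7-6. closes 9:00 PM, after 8:00 PM; employees 33 < 52; dispenses prescription medication → General Business Authorization required.
Sec. 7-7. is a sole proprietorship (not: is a worker-owned cooperative) → General Business Authorization exemption does not apply.
Sec. 7-8. offers overnight accommodation; offers valet parking; employees 33 > 12 → Annual Authorization required.

Annual Authorization, Annual Certificate, General Business Authorization, Regulatory Registration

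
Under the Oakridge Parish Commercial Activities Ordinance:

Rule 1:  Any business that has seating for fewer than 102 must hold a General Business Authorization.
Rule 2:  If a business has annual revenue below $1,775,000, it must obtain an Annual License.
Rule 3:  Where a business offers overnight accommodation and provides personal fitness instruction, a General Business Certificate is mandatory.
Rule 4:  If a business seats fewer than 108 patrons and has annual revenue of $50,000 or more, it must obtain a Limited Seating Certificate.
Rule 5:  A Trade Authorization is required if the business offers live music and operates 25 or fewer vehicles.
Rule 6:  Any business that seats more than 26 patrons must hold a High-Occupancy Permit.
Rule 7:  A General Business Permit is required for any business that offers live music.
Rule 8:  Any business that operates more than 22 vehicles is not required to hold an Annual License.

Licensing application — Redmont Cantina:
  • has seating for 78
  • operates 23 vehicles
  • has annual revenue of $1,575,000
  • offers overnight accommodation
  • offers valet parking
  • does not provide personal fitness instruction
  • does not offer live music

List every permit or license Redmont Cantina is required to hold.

Rule 1: seating 78 < 102 → General Business Authorization required.
Rule 2: revenue $1,575,000 < $1,775,000 → Annual License required.
Rule 3: offers overnight accommodation; does not provide personal fitness instruction → General Business Certificate not required.
Rule 4: seating 78 < 108; revenue $1,575,000 ≥ $50,000 → Limited Seating Certificate required.
Rule 5: does not offer live music; vehicles 23 ≤ 25 → Trade Authorization not required.
Rule 6: seating 78 > 26 → High-Occupancy Permit required.
Rule 7: does not offer live music → General Business Permit not required.
Rule 8: vehicles 23 > 22 → exempt from Annual License.

General Business Authorization, High-Occupancy Permit, Limited Seating Certificate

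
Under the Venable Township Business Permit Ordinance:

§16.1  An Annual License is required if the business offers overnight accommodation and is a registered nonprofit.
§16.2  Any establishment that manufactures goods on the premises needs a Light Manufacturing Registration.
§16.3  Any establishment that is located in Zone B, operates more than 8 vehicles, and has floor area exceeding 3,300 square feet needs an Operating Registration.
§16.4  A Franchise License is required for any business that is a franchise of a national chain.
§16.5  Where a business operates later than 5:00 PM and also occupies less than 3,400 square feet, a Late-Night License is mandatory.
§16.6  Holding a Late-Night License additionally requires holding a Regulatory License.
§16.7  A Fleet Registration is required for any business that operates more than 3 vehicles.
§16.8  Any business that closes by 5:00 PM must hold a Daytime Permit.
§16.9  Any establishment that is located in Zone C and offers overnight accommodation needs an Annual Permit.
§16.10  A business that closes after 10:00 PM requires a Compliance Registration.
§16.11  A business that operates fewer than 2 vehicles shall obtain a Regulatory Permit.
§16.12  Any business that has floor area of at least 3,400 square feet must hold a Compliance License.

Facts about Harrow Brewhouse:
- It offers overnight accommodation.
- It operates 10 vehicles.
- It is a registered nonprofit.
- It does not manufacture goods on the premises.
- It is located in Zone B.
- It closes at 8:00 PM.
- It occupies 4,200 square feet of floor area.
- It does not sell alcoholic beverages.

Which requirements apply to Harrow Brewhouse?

§16.1 offers overnight accommodation; is a registered nonprofit → Annual License required.
§16.2 does not manufacture goods on the premises → Light Manufacturing Registration not required.
§16.3 is located in Zone B; vehicles 10 > 8; floor area 4,200 square feet > 3,300 square feet → Operating Registration required.
§16.4 is a registered nonprofit (not: is a franchise of a national chain) → Franchise License not required.
§16.5 closes 8:00 PM, after 5:00 PM; floor area 4,200 square feet ≥ 3,400 square feet → Late-Night License not required.
§16.6 Late-Night License is not required → no effect.
§16.7 vehicles 10 > 3 → Fleet Registration required.
§16.8 closes 8:00 PM, after 5:00 PM → Daytime Permit not required.
§16.9 is located in Zone B (not: is located in Zone C); offers overnight accommodation → Annual Permit not required.
§16.10 closes 8:00 PM, at/before 10:00 PM → Compliance Registration not required.
§16.11 vehicles 10 ≥ 2 → Regulatory Permit not required.
§16.12 floor area 4,200 square feet ≥ 3,400 square feet → Compliance License required.

Annual License, Compliance License, Fleet Registration, Operating Registration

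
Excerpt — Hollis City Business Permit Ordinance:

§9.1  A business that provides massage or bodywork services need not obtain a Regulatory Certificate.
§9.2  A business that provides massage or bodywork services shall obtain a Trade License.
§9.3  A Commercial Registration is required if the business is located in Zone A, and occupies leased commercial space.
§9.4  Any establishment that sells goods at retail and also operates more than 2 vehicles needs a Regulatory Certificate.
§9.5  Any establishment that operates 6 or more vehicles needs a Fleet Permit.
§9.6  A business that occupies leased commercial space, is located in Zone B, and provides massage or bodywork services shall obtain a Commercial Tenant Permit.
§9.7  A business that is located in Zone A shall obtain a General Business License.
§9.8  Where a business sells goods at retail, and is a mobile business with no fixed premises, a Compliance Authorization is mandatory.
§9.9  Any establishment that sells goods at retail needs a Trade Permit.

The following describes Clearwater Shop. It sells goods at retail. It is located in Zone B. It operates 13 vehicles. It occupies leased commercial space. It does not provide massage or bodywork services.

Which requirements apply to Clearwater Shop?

Fleet Permit, Regulatory Certificate, Trade Permit

§9.1 does not provide massage or bodywork services → Regulatory Certificate exemption does not apply.
§9.2 does not provide massage or bodywork services → Trade License not required.
§9.3 is located in Zone B (not: is located in Zone A); occupies leased commercial space → Commercial Registration not required.
§9.4 sells goods at retail; vehicles 13 > 2 → Regulatory Certificate required.
§9.5 vehicles 13 ≥ 6 → Fleet Permit required.
§9.6 occupies leased commercial space; is located in Zone B; does not provide massage or bodywork services → Commercial Tenant Permit not required.
§9.7 is located in Zone B (not: is located in Zone A) → General Business License not required.
§9.8 sells goods at retail; occupies leased commercial space (not: is a mobile business with no fixed premises) → Compliance Authorization not required.
§9.9 sells goods at retail → Trade Permit required.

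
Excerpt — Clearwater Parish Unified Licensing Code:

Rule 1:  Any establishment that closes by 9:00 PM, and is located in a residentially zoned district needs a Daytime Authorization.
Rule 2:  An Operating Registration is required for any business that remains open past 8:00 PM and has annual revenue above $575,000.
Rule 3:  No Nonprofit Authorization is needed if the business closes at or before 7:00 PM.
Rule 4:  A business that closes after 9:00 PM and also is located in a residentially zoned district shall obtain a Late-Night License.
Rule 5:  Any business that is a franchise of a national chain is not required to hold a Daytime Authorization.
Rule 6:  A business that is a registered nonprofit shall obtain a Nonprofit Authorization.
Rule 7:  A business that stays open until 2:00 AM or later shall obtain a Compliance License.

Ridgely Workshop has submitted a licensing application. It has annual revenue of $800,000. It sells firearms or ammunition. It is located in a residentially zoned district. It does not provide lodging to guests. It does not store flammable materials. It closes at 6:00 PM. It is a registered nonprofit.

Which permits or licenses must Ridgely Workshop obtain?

Rule 1: closes 6:00 PM, at/before 9:00 PM; is located in a residentially zoned district → Daytime Authorization required.
Rule 2: closes 6:00 PM, at/before 8:00 PM; revenue $800,000 > $575,000 → Operating Registration not required.
Rule 3: closes 6:00 PM, at/before 7:00 PM → exempt from Nonprofit Authorization.
Rule 4: closes 6:00 PM, at/before 9:00 PM; is located in a residentially zoned district → Late-Night License not required.
Rule 5: is a registered nonprofit (not: is a franchise of a national chain) → Daytime Authorization exemption does not apply.
Rule 6: is a registered nonprofit → Nonprofit Authorization required.
Rule 7: closes 6:00 PM, at/before 2:00 AM → Compliance License not required.

Daytime Authorization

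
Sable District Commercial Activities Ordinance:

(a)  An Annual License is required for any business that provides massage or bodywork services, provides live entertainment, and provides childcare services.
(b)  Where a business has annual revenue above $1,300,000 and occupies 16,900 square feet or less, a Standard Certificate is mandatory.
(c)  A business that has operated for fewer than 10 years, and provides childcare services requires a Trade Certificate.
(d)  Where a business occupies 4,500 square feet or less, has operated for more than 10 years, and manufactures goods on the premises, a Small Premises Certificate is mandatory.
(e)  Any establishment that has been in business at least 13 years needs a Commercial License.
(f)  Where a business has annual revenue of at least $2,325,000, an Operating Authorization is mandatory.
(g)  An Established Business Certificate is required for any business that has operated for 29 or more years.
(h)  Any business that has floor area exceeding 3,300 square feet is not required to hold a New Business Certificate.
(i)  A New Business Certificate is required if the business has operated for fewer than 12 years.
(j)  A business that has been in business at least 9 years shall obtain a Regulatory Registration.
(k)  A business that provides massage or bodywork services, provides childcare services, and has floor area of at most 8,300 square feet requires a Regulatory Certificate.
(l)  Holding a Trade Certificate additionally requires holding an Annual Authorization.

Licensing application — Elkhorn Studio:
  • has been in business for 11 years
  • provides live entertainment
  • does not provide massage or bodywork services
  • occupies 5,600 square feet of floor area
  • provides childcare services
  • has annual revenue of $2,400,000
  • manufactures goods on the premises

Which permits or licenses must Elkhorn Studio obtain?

(a) does not provide massage or bodywork services; provides live entertainment; provides childcare services → Annual License not required.
(b) revenue $2,400,000 > $1,300,000; floor area 5,600 square feet ≤ 16,900 square feet → Standard Certificate required.
(c) years in business 11 ≥ 10; provides childcare services → Trade Certificate not required.
(d) floor area 5,600 square feet > 4,500 square feet; years in business 11 > 10; manufactures goods on the premises → Small Premises Certificate not required.
(e) years in business 11 < 13 → Commercial License not required.
(f) revenue $2,400,000 ≥ $2,325,000 → Operating Authorization required.
(g) years in business 11 < 29 → Established Business Certificate not required.
(h) floor area 5,600 square feet > 3,300 square feet → exempt from New Business Certificate.
(i) years in business 11 < 12 → New Business Certificate required.
(j) years in business 11 ≥ 9 → Regulatory Registration required.
(k) does not provide massage or bodywork services; provides childcare services; floor area 5,600 square feet ≤ 8,300 square feet → Regulatory Certificate not required.
(l) Trade Certificate is not required → no effect.

Operating Authorization, Regulatory Registration, Standard Certificate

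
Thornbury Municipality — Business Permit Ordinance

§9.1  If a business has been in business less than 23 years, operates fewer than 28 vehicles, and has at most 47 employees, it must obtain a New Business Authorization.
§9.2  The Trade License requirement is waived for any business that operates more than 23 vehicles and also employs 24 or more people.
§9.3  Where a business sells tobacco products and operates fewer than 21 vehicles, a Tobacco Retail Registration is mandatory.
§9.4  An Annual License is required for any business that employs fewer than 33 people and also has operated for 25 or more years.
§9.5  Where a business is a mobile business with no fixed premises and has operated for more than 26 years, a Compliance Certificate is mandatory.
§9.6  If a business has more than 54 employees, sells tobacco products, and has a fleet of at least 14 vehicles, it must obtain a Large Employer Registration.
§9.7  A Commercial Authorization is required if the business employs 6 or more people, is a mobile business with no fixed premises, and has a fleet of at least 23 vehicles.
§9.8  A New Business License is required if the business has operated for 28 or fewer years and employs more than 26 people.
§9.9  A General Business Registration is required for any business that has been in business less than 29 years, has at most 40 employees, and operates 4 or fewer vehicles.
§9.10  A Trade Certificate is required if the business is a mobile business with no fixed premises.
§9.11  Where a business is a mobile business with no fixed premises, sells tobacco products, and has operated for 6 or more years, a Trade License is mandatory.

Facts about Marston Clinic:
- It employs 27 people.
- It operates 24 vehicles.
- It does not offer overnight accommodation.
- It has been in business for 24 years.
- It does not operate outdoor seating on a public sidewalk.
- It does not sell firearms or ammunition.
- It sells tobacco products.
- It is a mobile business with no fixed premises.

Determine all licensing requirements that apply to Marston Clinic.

§9.1 years in business 24 ≥ 23; vehicles 24 < 28; employees 27 ≤ 47 → New Business Authorization not required.
§9.2 vehicles 24 > 23; employees 27 ≥ 24 → exempt from Trade License.
§9.3 sells tobacco products; vehicles 24 ≥ 21 → Tobacco Retail Registration not required.
§9.4 employees 27 < 33; years in business 24 < 25 → Annual License not required.
§9.5 is a mobile business with no fixed premises; years in business 24 ≤ 26 → Compliance Certificate not required.
§9.6 employees 27 ≤ 54; sells tobacco products; vehicles 24 ≥ 14 → Large Employer Registration not required.
§9.7 employees 27 ≥ 6; is a mobile business with no fixed premises; vehicles 24 ≥ 23 → Commercial Authorization required.
§9.8 years in business 24 ≤ 28; employees 27 > 26 → New Business License required.
§9.9 years in business 24 < 29; employees 27 ≤ 40; vehicles 24 > 4 → General Business Registration not required.
§9.10 is a mobile business with no fixed premises → Trade Certificate required.
§9.11 is a mobile business with no fixed premises; sells tobacco products; years in business 24 ≥ 6 → Trade License required.

Commercial Authorization, New Business License, Trade Certificate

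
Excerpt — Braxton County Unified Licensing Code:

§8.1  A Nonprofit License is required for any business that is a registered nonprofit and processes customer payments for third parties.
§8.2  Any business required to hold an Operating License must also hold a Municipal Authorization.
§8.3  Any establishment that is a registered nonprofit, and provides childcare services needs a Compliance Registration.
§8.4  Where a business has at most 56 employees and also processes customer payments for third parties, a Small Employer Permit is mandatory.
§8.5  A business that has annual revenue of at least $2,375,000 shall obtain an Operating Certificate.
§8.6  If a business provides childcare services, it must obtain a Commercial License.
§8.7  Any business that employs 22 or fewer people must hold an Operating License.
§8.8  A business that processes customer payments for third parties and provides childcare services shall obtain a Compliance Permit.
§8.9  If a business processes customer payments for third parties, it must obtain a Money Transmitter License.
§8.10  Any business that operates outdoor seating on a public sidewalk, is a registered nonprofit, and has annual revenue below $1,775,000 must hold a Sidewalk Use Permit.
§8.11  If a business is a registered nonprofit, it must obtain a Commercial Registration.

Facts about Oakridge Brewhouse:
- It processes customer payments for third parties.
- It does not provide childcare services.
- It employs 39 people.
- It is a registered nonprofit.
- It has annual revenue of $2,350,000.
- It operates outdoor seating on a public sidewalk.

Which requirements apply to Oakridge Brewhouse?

§8.1 is a registered nonprofit; processes customer payments for third parties → Nonprofit License required.
§8.2 Operating License is not required → no effect.
§8.3 is a registered nonprofit; does not provide childcare services → Compliance Registration not required.
§8.4 employees 39 ≤ 56; processes customer payments for third parties → Small Employer Permit required.
§8.5 revenue $2,350,000 < $2,375,000 → Operating Certificate not required.
§8.6 does not provide childcare services → Commercial License not required.
§8.7 employees 39 > 22 → Operating License not required.
§8.8 processes customer payments for third parties; does not provide childcare services → Compliance Permit not required.
§8.9 processes customer payments for third parties → Money Transmitter License required.
§8.10 operates outdoor seating on a public sidewalk; is a registered nonprofit; revenue $2,350,000 ≥ $1,775,000 → Sidewalk Use Permit not required.
§8.11 is a registered nonprofit → Commercial Registration required.

Commercial Registration, Money Transmitter License, Nonprofit License, Small Employer Permit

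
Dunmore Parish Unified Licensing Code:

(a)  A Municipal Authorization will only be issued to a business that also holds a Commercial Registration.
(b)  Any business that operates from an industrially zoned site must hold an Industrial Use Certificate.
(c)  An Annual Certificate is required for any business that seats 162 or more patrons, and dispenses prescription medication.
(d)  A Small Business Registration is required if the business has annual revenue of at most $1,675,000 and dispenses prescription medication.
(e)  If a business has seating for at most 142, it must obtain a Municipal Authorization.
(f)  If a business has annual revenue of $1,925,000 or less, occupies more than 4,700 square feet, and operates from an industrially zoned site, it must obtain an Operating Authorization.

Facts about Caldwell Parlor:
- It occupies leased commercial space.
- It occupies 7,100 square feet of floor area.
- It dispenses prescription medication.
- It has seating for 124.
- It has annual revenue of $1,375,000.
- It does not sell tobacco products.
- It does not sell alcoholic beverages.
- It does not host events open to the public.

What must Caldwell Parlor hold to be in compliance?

(a) Municipal Authorization is required → Commercial Registration also required.
(b) occupies leased commercial space (not: operates from an industrially zoned site) → Industrial Use Certificate not required.
(c) seating 124 < 162; dispenses prescription medication → Annual Certificate not required.
(d) revenue $1,375,000 ≤ $1,675,000; dispenses prescription medication → Small Business Registration required.
(e) seating 124 ≤ 142 → Municipal Authorization required.
(f) revenue $1,375,000 ≤ $1,925,000; floor area 7,100 square feet > 4,700 square feet; occupies leased commercial space (not: operates from an industrially zoned site) → Operating Authorization not required.

Commercial Registration, Municipal Authorization, Small Business Registration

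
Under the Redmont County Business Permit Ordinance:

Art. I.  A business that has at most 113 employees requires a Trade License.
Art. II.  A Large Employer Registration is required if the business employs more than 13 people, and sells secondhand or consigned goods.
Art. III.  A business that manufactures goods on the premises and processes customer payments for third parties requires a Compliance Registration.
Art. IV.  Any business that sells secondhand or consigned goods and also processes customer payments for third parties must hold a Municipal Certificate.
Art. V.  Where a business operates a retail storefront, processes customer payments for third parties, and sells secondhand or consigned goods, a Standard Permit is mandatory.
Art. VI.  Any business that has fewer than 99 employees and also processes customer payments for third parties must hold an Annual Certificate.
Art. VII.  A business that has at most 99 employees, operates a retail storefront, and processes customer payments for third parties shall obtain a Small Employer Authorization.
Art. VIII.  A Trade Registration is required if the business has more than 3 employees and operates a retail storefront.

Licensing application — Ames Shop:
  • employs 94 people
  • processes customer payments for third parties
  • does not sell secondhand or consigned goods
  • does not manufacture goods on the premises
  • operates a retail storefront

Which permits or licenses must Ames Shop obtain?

Art. I. employees 94 ≤ 113 → Trade License required.
Art. II. employees 94 > 13; does not sell secondhand or consigned goods → Large Employer Registration not required.
Art. III. does not manufacture goods on the premises; processes customer payments for third parties → Compliance Registration not required.
Art. IV. does not sell secondhand or consigned goods; processes customer payments for third parties → Municipal Certificate not required.
Art. V. operates a retail storefront; processes customer payments for third parties; does not sell secondhand or consigned goods → Standard Permit not required.
Art. VI. employees 94 < 99; processes customer payments for third parties → Annual Certificate required.
Art. VII. employees 94 ≤ 99; operates a retail storefront; processes customer payments for third parties → Small Employer Authorization required.
Art. VIII. employees 94 > 3; operates a retail storefront → Trade Registration required.

Annual Certificate, Small Employer Authorization, Trade License, Trade Registration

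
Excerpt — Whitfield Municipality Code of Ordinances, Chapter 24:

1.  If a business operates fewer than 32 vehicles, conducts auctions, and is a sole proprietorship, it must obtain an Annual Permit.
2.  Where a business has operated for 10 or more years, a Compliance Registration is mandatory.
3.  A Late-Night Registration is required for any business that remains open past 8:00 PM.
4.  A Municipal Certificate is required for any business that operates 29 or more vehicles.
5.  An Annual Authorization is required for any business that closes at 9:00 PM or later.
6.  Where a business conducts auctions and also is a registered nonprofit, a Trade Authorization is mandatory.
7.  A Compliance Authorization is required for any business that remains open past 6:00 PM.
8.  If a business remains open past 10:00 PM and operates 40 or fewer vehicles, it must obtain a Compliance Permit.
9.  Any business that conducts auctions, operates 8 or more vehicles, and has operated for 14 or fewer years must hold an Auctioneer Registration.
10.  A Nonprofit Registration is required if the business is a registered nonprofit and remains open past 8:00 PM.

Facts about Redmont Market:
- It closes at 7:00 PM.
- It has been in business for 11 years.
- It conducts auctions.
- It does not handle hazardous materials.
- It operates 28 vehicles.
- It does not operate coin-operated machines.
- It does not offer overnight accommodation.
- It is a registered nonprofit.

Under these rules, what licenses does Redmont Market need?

Auctioneer Registration, Compliance Authorization, Compliance Registration, Trade Authorization

1. vehicles 28 < 32; conducts auctions; is a registered nonprofit (not: is a sole proprietorship) → Annual Permit not required.
2. years in business 11 ≥ 10 → Compliance Registration required.
3. closes 7:00 PM, at/before 8:00 PM → Late-Night Registration not required.
4. vehicles 28 < 29 → Municipal Certificate not required.
5. closes 7:00 PM, at/before 9:00 PM → Annual Authorization not required.
6. conducts auctions; is a registered nonprofit → Trade Authorization required.
7. closes 7:00 PM, after 6:00 PM → Compliance Authorization required.
8. closes 7:00 PM, at/before 10:00 PM; vehicles 28 ≤ 40 → Compliance Permit not required.
9. conducts auctions; vehicles 28 ≥ 8; years in business 11 ≤ 14 → Auctioneer Registration required.
10. is a registered nonprofit; closes 7:00 PM, at/before 8:00 PM → Nonprofit Registration not required.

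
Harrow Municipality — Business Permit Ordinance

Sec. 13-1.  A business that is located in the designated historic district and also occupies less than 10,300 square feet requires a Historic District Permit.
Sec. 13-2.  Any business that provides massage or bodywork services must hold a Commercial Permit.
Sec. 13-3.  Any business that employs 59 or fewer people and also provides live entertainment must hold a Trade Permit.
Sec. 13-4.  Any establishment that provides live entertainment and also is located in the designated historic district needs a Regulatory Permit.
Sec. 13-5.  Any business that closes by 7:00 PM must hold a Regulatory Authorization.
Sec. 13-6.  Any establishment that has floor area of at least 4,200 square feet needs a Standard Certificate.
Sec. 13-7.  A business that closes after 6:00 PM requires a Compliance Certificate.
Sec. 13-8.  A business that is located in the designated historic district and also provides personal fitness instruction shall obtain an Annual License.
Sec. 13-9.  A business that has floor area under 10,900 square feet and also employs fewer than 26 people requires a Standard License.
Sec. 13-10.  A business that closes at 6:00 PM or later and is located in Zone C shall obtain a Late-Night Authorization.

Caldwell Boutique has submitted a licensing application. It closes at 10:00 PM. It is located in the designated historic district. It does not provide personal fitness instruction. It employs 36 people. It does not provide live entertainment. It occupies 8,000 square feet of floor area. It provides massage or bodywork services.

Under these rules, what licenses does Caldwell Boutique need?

Sec. 13-1. is located in the designated historic district; floor area 8,000 square feet < 10,300 square feet → Historic District Permit required.
Sec. 13-2. provides massage or bodywork services → Commercial Permit required.
Sec. 13-3. employees 36 ≤ 59; does not provide live entertainment → Trade Permit not required.
Sec. 13-4. does not provide live entertainment; is located in the designated historic district → Regulatory Permit not required.
Sec. 13-5. closes 10:00 PM, after 7:00 PM → Regulatory Authorization not required.
Sec. 13-6. floor area 8,000 square feet ≥ 4,200 square feet → Standard Certificate required.
Sec. 13-7. closes 10:00 PM, after 6:00 PM → Compliance Certificate required.
Sec. 13-8. is located in the designated historic district; does not provide personal fitness instruction → Annual License not required.
Sec. 13-9. floor area 8,000 square feet < 10,900 square feet; employees 36 ≥ 26 → Standard License not required.
Sec. 13-10. closes 10:00 PM, after 6:00 PM; is located in the designated historic district (not: is located in Zone C) → Late-Night Authorization not required.

Commercial Permit, Compliance Certificate, Historic District Permit, Standard Certificate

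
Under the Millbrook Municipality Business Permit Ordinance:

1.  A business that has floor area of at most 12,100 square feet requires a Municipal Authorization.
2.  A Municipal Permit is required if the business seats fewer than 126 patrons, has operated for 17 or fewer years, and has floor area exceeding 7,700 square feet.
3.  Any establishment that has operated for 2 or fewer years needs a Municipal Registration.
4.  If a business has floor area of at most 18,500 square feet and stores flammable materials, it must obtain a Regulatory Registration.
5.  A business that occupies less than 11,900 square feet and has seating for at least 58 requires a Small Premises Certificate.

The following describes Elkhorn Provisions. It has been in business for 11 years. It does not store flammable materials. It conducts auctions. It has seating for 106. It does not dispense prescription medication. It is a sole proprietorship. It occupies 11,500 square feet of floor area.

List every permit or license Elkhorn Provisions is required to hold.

1. floor area 11,500 square feet ≤ 12,100 square feet → Municipal Authorization required.
2. seating 106 < 126; years in business 11 ≤ 17; floor area 11,500 square feet > 7,700 square feet → Municipal Permit required.
3. years in business 11 > 2 → Municipal Registration not required.
4. floor area 11,500 square feet ≤ 18,500 square feet; does not store flammable materials → Regulatory Registration not required.
5. floor area 11,500 square feet < 11,900 square feet; seating 106 ≥ 58 → Small Premises Certificate required.

Municipal Authorization, Municipal Permit, Small Premises Certificate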